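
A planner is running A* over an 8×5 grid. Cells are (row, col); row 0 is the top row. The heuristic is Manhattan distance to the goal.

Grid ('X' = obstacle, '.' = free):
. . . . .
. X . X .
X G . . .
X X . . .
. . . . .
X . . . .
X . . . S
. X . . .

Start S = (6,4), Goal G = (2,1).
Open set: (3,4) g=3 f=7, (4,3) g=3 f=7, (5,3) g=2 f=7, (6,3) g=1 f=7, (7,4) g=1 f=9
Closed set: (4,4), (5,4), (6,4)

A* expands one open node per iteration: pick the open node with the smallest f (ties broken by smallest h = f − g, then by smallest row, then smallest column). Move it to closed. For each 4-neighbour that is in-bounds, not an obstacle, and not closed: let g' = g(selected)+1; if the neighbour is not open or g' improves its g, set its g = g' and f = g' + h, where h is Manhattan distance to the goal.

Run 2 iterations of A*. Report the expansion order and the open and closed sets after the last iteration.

step 1: expand (3,4) (f=7, h=4) → closed; open now [(2,4) g=4 f=7, (3,3) g=4 f=7, (4,3) g=3 f=7, (5,3) g=2 f=7, (6,3) g=1 f=7, (7,4) g=1 f=9]
step 2: expand (2,4) (f=7, h=3) → closed; open now [(1,4) g=5 f=9, (2,3) g=5 f=7, (3,3) g=4 f=7, (4,3) g=3 f=7, (5,3) g=2 f=7, (6,3) g=1 f=7, (7,4) g=1 f=9]

order=[(3,4) → (2,4)]; open=[(1,4) g=5 f=9, (2,3) g=5 f=7, (3,3) g=4 f=7, (4,3) g=3 f=7, (5,3) g=2 f=7, (6,3) g=1 f=7, (7,4) g=1 f=9]; closed=[(2,4), (3,4), (4,4), (5,4), (6,4)]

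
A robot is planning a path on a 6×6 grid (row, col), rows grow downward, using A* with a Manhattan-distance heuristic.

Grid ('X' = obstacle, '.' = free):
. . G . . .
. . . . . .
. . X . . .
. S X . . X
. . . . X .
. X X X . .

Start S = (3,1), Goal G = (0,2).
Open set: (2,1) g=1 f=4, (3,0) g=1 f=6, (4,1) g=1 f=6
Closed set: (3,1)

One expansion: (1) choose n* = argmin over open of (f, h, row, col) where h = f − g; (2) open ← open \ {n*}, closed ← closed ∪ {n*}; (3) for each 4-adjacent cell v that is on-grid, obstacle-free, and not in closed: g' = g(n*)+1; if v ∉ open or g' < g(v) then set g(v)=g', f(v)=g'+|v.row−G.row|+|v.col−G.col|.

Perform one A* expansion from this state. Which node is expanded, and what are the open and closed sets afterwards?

expanded=(2,1); open=[(1,1) g=2 f=4, (2,0) g=2 f=6, (3,0) g=1 f=6, (4,1) g=1 f=6]; closed=[(2,1), (3,1)]

step 1: expand (2,1) (f=4, h=3) → closed; open now [(1,1) g=2 f=4, (2,0) g=2 f=6, (3,0) g=1 f=6, (4,1) g=1 f=6]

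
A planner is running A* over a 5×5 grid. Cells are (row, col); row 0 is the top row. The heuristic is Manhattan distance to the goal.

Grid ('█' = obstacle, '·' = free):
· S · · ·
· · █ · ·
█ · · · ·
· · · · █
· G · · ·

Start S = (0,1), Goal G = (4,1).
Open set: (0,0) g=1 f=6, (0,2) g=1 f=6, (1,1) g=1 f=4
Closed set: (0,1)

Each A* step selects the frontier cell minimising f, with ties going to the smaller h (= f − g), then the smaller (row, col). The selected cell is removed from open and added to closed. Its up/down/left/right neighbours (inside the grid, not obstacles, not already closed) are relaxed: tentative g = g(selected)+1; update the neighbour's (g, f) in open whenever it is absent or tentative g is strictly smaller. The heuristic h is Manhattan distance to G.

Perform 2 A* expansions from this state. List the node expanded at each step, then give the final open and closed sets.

step 1: expand (1,1) (f=4, h=3) → closed; open now [(0,0) g=1 f=6, (0,2) g=1 f=6, (1,0) g=2 f=6, (2,1) g=2 f=4]
step 2: expand (2,1) (f=4, h=2) → closed; open now [(0,0) g=1 f=6, (0,2) g=1 f=6, (1,0) g=2 f=6, (2,2) g=3 f=6, (3,1) g=3 f=4]

order=[(1,1) → (2,1)]; open=[(0,0) g=1 f=6, (0,2) g=1 f=6, (1,0) g=2 f=6, (2,2) g=3 f=6, (3,1) g=3 f=4]; closed=[(0,1), (1,1), (2,1)]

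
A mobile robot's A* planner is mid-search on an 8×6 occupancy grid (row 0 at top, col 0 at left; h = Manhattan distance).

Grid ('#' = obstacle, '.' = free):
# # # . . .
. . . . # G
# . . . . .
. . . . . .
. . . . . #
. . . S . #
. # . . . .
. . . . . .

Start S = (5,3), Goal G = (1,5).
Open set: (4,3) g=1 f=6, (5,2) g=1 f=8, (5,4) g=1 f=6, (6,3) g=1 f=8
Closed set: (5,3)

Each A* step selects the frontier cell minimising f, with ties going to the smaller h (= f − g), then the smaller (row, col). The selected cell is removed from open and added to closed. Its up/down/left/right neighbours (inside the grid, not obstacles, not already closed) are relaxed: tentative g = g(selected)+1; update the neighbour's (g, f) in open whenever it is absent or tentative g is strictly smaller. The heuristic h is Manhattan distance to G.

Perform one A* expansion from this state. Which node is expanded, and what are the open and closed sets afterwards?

step 1: expand (4,3) (f=6, h=5) → closed; open now [(3,3) g=2 f=6, (4,2) g=2 f=8, (4,4) g=2 f=6, (5,2) g=1 f=8, (5,4) g=1 f=6, (6,3) g=1 f=8]

expanded=(4,3); open=[(3,3) g=2 f=6, (4,2) g=2 f=8, (4,4) g=2 f=6, (5,2) g=1 f=8, (5,4) g=1 f=6, (6,3) g=1 f=8]; closed=[(4,3), (5,3)]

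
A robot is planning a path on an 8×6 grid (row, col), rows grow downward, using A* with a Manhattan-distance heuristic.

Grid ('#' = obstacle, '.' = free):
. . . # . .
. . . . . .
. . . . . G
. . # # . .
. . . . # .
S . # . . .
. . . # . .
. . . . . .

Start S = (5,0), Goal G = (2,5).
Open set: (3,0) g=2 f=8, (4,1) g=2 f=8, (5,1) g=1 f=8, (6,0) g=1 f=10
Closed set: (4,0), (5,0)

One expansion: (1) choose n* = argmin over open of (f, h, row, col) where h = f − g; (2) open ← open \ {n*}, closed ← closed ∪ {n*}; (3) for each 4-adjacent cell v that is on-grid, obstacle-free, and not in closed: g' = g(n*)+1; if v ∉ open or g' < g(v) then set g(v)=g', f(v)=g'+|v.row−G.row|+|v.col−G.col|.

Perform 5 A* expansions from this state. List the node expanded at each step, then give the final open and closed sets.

step 1: expand (3,0) (f=8, h=6) → closed; open now [(2,0) g=3 f=8, (3,1) g=3 f=8, (4,1) g=2 f=8, (5,1) g=1 f=8, (6,0) g=1 f=10]
step 2: expand (2,0) (f=8, h=5) → closed; open now [(1,0) g=4 f=10, (2,1) g=4 f=8, (3,1) g=3 f=8, (4,1) g=2 f=8, (5,1) g=1 f=8, (6,0) g=1 f=10]
step 3: expand (2,1) (f=8, h=4) → closed; open now [(1,0) g=4 f=10, (1,1) g=5 f=10, (2,2) g=5 f=8, (3,1) g=3 f=8, (4,1) g=2 f=8, (5,1) g=1 f=8, (6,0) g=1 f=10]
step 4: expand (2,2) (f=8, h=3) → closed; open now [(1,0) g=4 f=10, (1,1) g=5 f=10, (1,2) g=6 f=10, (2,3) g=6 f=8, (3,1) g=3 f=8, (4,1) g=2 f=8, (5,1) g=1 f=8, (6,0) g=1 f=10]
step 5: expand (2,3) (f=8, h=2) → closed; open now [(1,0) g=4 f=10, (1,1) g=5 f=10, (1,2) g=6 f=10, (1,3) g=7 f=10, (2,4) g=7 f=8, (3,1) g=3 f=8, (4,1) g=2 f=8, (5,1) g=1 f=8, (6,0) g=1 f=10]

order=[(3,0) → (2,0) → (2,1) → (2,2) → (2,3)]; open=[(1,0) g=4 f=10, (1,1) g=5 f=10, (1,2) g=6 f=10, (1,3) g=7 f=10, (2,4) g=7 f=8, (3,1) g=3 f=8, (4,1) g=2 f=8, (5,1) g=1 f=8, (6,0) g=1 f=10]; closed=[(2,0), (2,1), (2,2), (2,3), (3,0), (4,0), (5,0)]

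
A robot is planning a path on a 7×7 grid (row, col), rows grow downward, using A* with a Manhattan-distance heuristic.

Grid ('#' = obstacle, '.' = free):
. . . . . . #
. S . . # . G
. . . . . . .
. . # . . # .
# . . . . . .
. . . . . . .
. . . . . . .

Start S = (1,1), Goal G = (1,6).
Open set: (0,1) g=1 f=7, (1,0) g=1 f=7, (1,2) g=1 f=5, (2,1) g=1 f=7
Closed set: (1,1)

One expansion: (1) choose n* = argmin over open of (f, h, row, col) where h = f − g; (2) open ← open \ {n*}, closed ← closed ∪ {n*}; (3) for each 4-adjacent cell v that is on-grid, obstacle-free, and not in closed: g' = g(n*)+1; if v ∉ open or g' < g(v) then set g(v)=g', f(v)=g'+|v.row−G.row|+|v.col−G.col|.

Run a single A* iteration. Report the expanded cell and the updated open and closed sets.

expanded=(1,2); open=[(0,1) g=1 f=7, (0,2) g=2 f=7, (1,0) g=1 f=7, (1,3) g=2 f=5, (2,1) g=1 f=7, (2,2) g=2 f=7]; closed=[(1,1), (1,2)]

step 1: expand (1,2) (f=5, h=4) → closed; open now [(0,1) g=1 f=7, (0,2) g=2 f=7, (1,0) g=1 f=7, (1,3) g=2 f=5, (2,1) g=1 f=7, (2,2) g=2 f=7]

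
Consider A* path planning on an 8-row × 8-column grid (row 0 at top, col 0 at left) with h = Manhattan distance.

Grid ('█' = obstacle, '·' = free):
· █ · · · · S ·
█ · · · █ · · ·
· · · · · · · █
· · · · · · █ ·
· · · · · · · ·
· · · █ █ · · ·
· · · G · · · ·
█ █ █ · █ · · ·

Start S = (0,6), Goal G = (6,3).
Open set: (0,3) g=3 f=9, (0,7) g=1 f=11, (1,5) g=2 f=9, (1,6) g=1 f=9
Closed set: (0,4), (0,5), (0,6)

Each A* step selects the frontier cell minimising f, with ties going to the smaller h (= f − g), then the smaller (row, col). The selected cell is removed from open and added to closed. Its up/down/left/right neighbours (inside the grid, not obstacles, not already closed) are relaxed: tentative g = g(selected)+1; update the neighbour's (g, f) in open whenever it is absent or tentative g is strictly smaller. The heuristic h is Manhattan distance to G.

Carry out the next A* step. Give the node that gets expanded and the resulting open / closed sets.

expanded=(0,3); open=[(0,2) g=4 f=11, (0,7) g=1 f=11, (1,3) g=4 f=9, (1,5) g=2 f=9, (1,6) g=1 f=9]; closed=[(0,3), (0,4), (0,5), (0,6)]

step 1: expand (0,3) (f=9, h=6) → closed; open now [(0,2) g=4 f=11, (0,7) g=1 f=11, (1,3) g=4 f=9, (1,5) g=2 f=9, (1,6) g=1 f=9]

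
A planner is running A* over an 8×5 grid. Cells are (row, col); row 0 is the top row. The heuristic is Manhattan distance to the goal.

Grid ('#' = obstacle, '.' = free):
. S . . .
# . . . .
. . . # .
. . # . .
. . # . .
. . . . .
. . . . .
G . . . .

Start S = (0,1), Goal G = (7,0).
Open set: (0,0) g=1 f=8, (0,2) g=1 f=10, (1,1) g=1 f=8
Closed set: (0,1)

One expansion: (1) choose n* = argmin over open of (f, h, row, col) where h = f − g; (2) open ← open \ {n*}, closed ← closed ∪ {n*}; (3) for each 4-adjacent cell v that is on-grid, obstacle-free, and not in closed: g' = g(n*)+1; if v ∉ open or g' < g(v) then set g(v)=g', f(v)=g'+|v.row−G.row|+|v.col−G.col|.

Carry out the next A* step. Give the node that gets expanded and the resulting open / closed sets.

expanded=(0,0); open=[(0,2) g=1 f=10, (1,1) g=1 f=8]; closed=[(0,0), (0,1)]

step 1: expand (0,0) (f=8, h=7) → closed; open now [(0,2) g=1 f=10, (1,1) g=1 f=8]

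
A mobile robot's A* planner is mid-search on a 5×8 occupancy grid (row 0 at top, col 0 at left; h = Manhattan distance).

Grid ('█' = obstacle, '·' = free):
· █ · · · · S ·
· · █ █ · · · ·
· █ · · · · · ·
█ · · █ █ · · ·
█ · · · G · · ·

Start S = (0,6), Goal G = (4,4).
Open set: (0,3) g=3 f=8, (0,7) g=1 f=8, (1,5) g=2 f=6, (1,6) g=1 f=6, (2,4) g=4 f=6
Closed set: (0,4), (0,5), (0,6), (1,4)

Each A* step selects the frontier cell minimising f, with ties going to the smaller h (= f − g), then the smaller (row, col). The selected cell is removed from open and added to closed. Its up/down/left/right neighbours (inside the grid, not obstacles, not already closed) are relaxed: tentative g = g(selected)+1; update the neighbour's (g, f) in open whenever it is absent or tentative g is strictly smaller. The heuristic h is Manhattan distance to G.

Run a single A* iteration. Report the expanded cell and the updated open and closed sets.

step 1: expand (2,4) (f=6, h=2) → closed; open now [(0,3) g=3 f=8, (0,7) g=1 f=8, (1,5) g=2 f=6, (1,6) g=1 f=6, (2,3) g=5 f=8, (2,5) g=5 f=8]

expanded=(2,4); open=[(0,3) g=3 f=8, (0,7) g=1 f=8, (1,5) g=2 f=6, (1,6) g=1 f=6, (2,3) g=5 f=8, (2,5) g=5 f=8]; closed=[(0,4), (0,5), (0,6), (1,4), (2,4)]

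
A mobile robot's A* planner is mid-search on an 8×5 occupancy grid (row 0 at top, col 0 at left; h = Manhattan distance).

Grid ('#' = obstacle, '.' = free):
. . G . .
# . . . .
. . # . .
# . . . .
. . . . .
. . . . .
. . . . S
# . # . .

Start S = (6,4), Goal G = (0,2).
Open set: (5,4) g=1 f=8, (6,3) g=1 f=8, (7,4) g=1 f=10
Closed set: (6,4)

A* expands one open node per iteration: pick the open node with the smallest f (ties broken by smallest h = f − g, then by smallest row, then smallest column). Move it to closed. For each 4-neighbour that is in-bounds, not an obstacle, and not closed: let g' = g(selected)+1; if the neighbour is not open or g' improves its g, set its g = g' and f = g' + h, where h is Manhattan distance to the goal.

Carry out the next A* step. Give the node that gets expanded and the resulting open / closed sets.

expanded=(5,4); open=[(4,4) g=2 f=8, (5,3) g=2 f=8, (6,3) g=1 f=8, (7,4) g=1 f=10]; closed=[(5,4), (6,4)]

step 1: expand (5,4) (f=8, h=7) → closed; open now [(4,4) g=2 f=8, (5,3) g=2 f=8, (6,3) g=1 f=8, (7,4) g=1 f=10]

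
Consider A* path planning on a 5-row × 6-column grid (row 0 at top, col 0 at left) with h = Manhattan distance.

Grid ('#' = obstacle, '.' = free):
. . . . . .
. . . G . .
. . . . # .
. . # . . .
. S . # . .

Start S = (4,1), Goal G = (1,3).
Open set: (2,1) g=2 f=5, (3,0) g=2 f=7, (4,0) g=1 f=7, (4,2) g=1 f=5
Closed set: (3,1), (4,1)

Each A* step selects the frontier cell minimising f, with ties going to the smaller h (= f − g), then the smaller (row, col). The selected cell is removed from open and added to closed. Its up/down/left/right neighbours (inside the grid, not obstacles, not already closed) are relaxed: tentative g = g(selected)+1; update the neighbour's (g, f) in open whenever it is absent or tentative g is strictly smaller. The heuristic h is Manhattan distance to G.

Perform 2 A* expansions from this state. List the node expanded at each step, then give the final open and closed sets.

step 1: expand (2,1) (f=5, h=3) → closed; open now [(1,1) g=3 f=5, (2,0) g=3 f=7, (2,2) g=3 f=5, (3,0) g=2 f=7, (4,0) g=1 f=7, (4,2) g=1 f=5]
step 2: expand (1,1) (f=5, h=2) → closed; open now [(0,1) g=4 f=7, (1,0) g=4 f=7, (1,2) g=4 f=5, (2,0) g=3 f=7, (2,2) g=3 f=5, (3,0) g=2 f=7, (4,0) g=1 f=7, (4,2) g=1 f=5]

order=[(2,1) → (1,1)]; open=[(0,1) g=4 f=7, (1,0) g=4 f=7, (1,2) g=4 f=5, (2,0) g=3 f=7, (2,2) g=3 f=5, (3,0) g=2 f=7, (4,0) g=1 f=7, (4,2) g=1 f=5]; closed=[(1,1), (2,1), (3,1), (4,1)]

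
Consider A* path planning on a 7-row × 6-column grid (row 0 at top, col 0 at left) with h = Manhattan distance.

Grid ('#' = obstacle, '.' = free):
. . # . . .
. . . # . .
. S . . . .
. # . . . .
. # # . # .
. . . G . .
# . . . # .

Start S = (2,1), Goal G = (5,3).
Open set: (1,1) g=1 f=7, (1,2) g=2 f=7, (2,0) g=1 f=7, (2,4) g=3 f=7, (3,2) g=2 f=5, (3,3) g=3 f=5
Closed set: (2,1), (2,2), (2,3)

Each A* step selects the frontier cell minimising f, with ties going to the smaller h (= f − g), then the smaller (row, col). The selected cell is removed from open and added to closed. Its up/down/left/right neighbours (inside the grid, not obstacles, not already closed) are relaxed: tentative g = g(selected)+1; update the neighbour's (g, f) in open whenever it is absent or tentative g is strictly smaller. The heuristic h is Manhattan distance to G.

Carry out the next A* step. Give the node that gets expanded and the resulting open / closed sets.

expanded=(3,3); open=[(1,1) g=1 f=7, (1,2) g=2 f=7, (2,0) g=1 f=7, (2,4) g=3 f=7, (3,2) g=2 f=5, (3,4) g=4 f=7, (4,3) g=4 f=5]; closed=[(2,1), (2,2), (2,3), (3,3)]

step 1: expand (3,3) (f=5, h=2) → closed; open now [(1,1) g=1 f=7, (1,2) g=2 f=7, (2,0) g=1 f=7, (2,4) g=3 f=7, (3,2) g=2 f=5, (3,4) g=4 f=7, (4,3) g=4 f=5]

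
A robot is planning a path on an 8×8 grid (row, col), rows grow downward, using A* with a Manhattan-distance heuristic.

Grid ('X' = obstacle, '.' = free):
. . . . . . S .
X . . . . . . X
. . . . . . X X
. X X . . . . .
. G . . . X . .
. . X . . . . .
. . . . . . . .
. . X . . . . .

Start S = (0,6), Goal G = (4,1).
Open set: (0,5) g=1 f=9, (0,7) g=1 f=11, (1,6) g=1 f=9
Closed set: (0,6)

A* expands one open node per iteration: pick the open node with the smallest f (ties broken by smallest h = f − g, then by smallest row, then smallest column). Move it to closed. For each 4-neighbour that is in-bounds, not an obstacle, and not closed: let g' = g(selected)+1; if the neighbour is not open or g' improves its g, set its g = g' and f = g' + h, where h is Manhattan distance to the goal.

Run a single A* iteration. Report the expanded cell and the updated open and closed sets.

expanded=(0,5); open=[(0,4) g=2 f=9, (0,7) g=1 f=11, (1,5) g=2 f=9, (1,6) g=1 f=9]; closed=[(0,5), (0,6)]

step 1: expand (0,5) (f=9, h=8) → closed; open now [(0,4) g=2 f=9, (0,7) g=1 f=11, (1,5) g=2 f=9, (1,6) g=1 f=9]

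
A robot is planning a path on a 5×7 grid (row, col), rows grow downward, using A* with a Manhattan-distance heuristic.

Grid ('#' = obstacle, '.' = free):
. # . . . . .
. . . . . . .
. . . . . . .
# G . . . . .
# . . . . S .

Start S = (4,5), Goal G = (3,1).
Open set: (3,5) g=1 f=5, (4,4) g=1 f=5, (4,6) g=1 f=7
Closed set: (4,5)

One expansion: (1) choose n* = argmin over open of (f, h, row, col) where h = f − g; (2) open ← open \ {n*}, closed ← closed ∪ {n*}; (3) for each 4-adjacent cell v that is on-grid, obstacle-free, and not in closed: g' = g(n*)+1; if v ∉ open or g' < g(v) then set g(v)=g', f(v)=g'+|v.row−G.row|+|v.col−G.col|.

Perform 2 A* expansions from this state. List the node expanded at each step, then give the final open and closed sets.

order=[(3,5) → (3,4)]; open=[(2,4) g=3 f=7, (2,5) g=2 f=7, (3,3) g=3 f=5, (3,6) g=2 f=7, (4,4) g=1 f=5, (4,6) g=1 f=7]; closed=[(3,4), (3,5), (4,5)]

step 1: expand (3,5) (f=5, h=4) → closed; open now [(2,5) g=2 f=7, (3,4) g=2 f=5, (3,6) g=2 f=7, (4,4) g=1 f=5, (4,6) g=1 f=7]
step 2: expand (3,4) (f=5, h=3) → closed; open now [(2,4) g=3 f=7, (2,5) g=2 f=7, (3,3) g=3 f=5, (3,6) g=2 f=7, (4,4) g=1 f=5, (4,6) g=1 f=7]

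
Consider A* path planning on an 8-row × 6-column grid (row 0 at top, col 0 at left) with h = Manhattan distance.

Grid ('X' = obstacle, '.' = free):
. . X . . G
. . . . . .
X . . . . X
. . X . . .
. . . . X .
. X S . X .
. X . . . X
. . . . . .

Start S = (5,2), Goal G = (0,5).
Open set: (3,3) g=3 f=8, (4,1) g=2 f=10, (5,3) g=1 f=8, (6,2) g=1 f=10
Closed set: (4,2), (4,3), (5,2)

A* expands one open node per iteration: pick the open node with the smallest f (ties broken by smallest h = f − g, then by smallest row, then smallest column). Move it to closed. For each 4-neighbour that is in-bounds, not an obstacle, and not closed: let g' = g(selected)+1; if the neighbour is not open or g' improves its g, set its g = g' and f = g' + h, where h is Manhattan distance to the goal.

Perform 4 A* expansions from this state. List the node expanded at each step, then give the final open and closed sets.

step 1: expand (3,3) (f=8, h=5) → closed; open now [(2,3) g=4 f=8, (3,4) g=4 f=8, (4,1) g=2 f=10, (5,3) g=1 f=8, (6,2) g=1 f=10]
step 2: expand (2,3) (f=8, h=4) → closed; open now [(1,3) g=5 f=8, (2,2) g=5 f=10, (2,4) g=5 f=8, (3,4) g=4 f=8, (4,1) g=2 f=10, (5,3) g=1 f=8, (6,2) g=1 f=10]
step 3: expand (1,3) (f=8, h=3) → closed; open now [(0,3) g=6 f=8, (1,2) g=6 f=10, (1,4) g=6 f=8, (2,2) g=5 f=10, (2,4) g=5 f=8, (3,4) g=4 f=8, (4,1) g=2 f=10, (5,3) g=1 f=8, (6,2) g=1 f=10]
step 4: expand (0,3) (f=8, h=2) → closed; open now [(0,4) g=7 f=8, (1,2) g=6 f=10, (1,4) g=6 f=8, (2,2) g=5 f=10, (2,4) g=5 f=8, (3,4) g=4 f=8, (4,1) g=2 f=10, (5,3) g=1 f=8, (6,2) g=1 f=10]

order=[(3,3) → (2,3) → (1,3) → (0,3)]; open=[(0,4) g=7 f=8, (1,2) g=6 f=10, (1,4) g=6 f=8, (2,2) g=5 f=10, (2,4) g=5 f=8, (3,4) g=4 f=8, (4,1) g=2 f=10, (5,3) g=1 f=8, (6,2) g=1 f=10]; closed=[(0,3), (1,3), (2,3), (3,3), (4,2), (4,3), (5,2)]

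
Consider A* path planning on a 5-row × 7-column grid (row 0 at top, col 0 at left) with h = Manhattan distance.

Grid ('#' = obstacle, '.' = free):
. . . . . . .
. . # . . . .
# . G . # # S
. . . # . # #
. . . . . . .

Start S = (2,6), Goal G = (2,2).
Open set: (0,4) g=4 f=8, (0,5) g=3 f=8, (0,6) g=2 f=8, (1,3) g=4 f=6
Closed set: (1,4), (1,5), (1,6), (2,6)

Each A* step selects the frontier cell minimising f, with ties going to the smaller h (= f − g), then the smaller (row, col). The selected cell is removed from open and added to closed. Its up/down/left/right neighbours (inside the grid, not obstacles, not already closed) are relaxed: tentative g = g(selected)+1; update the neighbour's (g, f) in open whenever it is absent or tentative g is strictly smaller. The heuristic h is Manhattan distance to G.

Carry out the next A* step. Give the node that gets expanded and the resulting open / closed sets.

expanded=(1,3); open=[(0,3) g=5 f=8, (0,4) g=4 f=8, (0,5) g=3 f=8, (0,6) g=2 f=8, (2,3) g=5 f=6]; closed=[(1,3), (1,4), (1,5), (1,6), (2,6)]

step 1: expand (1,3) (f=6, h=2) → closed; open now [(0,3) g=5 f=8, (0,4) g=4 f=8, (0,5) g=3 f=8, (0,6) g=2 f=8, (2,3) g=5 f=6]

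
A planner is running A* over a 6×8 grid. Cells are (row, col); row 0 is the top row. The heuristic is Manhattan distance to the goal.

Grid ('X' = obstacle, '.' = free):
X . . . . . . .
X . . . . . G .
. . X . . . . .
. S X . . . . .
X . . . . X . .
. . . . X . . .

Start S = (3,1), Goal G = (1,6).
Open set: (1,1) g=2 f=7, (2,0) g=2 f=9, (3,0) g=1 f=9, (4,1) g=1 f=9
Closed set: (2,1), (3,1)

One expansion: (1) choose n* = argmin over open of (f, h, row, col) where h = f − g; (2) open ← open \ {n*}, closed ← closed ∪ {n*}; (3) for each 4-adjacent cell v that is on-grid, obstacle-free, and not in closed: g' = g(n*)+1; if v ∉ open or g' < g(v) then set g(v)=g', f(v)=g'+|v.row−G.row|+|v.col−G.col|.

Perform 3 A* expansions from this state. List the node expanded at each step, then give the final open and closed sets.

step 1: expand (1,1) (f=7, h=5) → closed; open now [(0,1) g=3 f=9, (1,2) g=3 f=7, (2,0) g=2 f=9, (3,0) g=1 f=9, (4,1) g=1 f=9]
step 2: expand (1,2) (f=7, h=4) → closed; open now [(0,1) g=3 f=9, (0,2) g=4 f=9, (1,3) g=4 f=7, (2,0) g=2 f=9, (3,0) g=1 f=9, (4,1) g=1 f=9]
step 3: expand (1,3) (f=7, h=3) → closed; open now [(0,1) g=3 f=9, (0,2) g=4 f=9, (0,3) g=5 f=9, (1,4) g=5 f=7, (2,0) g=2 f=9, (2,3) g=5 f=9, (3,0) g=1 f=9, (4,1) g=1 f=9]

order=[(1,1) → (1,2) → (1,3)]; open=[(0,1) g=3 f=9, (0,2) g=4 f=9, (0,3) g=5 f=9, (1,4) g=5 f=7, (2,0) g=2 f=9, (2,3) g=5 f=9, (3,0) g=1 f=9, (4,1) g=1 f=9]; closed=[(1,1), (1,2), (1,3), (2,1), (3,1)]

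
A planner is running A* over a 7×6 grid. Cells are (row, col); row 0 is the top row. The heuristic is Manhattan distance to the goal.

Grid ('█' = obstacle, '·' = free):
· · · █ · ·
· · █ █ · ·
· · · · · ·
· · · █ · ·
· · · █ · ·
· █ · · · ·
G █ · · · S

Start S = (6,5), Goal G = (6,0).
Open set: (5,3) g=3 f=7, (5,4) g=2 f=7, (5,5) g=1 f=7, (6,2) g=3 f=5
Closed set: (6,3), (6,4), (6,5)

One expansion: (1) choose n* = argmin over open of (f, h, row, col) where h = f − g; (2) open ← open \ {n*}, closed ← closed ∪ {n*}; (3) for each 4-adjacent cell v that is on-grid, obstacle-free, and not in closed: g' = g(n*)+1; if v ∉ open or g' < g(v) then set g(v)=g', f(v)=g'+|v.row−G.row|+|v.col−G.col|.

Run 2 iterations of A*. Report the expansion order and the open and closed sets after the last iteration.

order=[(6,2) → (5,2)]; open=[(4,2) g=5 f=9, (5,3) g=3 f=7, (5,4) g=2 f=7, (5,5) g=1 f=7]; closed=[(5,2), (6,2), (6,3), (6,4), (6,5)]

step 1: expand (6,2) (f=5, h=2) → closed; open now [(5,2) g=4 f=7, (5,3) g=3 f=7, (5,4) g=2 f=7, (5,5) g=1 f=7]
step 2: expand (5,2) (f=7, h=3) → closed; open now [(4,2) g=5 f=9, (5,3) g=3 f=7, (5,4) g=2 f=7, (5,5) g=1 f=7]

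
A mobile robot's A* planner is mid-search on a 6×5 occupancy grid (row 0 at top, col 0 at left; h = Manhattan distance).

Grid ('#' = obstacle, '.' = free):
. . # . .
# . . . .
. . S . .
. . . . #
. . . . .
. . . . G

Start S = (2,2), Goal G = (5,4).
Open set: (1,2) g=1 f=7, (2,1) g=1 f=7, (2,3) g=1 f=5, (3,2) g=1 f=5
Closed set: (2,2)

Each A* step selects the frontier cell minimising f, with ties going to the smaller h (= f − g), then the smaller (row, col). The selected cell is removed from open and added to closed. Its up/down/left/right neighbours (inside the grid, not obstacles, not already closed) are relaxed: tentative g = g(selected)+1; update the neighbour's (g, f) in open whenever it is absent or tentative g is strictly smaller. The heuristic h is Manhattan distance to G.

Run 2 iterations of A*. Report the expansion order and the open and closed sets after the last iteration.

order=[(2,3) → (2,4)]; open=[(1,2) g=1 f=7, (1,3) g=2 f=7, (1,4) g=3 f=7, (2,1) g=1 f=7, (3,2) g=1 f=5, (3,3) g=2 f=5]; closed=[(2,2), (2,3), (2,4)]

step 1: expand (2,3) (f=5, h=4) → closed; open now [(1,2) g=1 f=7, (1,3) g=2 f=7, (2,1) g=1 f=7, (2,4) g=2 f=5, (3,2) g=1 f=5, (3,3) g=2 f=5]
step 2: expand (2,4) (f=5, h=3) → closed; open now [(1,2) g=1 f=7, (1,3) g=2 f=7, (1,4) g=3 f=7, (2,1) g=1 f=7, (3,2) g=1 f=5, (3,3) g=2 f=5]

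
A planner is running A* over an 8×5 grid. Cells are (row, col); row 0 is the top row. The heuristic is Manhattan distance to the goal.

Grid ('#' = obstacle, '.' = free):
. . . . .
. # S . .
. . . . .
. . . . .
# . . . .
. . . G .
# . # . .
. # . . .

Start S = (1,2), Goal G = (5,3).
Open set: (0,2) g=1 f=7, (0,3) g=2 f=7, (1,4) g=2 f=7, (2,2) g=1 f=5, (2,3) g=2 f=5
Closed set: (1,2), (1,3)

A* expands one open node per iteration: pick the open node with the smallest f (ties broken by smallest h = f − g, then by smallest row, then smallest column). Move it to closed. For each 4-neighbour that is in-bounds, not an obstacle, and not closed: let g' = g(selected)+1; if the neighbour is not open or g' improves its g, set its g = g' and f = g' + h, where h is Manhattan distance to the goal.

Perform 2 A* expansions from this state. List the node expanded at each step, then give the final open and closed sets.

order=[(2,3) → (3,3)]; open=[(0,2) g=1 f=7, (0,3) g=2 f=7, (1,4) g=2 f=7, (2,2) g=1 f=5, (2,4) g=3 f=7, (3,2) g=4 f=7, (3,4) g=4 f=7, (4,3) g=4 f=5]; closed=[(1,2), (1,3), (2,3), (3,3)]

step 1: expand (2,3) (f=5, h=3) → closed; open now [(0,2) g=1 f=7, (0,3) g=2 f=7, (1,4) g=2 f=7, (2,2) g=1 f=5, (2,4) g=3 f=7, (3,3) g=3 f=5]
step 2: expand (3,3) (f=5, h=2) → closed; open now [(0,2) g=1 f=7, (0,3) g=2 f=7, (1,4) g=2 f=7, (2,2) g=1 f=5, (2,4) g=3 f=7, (3,2) g=4 f=7, (3,4) g=4 f=7, (4,3) g=4 f=5]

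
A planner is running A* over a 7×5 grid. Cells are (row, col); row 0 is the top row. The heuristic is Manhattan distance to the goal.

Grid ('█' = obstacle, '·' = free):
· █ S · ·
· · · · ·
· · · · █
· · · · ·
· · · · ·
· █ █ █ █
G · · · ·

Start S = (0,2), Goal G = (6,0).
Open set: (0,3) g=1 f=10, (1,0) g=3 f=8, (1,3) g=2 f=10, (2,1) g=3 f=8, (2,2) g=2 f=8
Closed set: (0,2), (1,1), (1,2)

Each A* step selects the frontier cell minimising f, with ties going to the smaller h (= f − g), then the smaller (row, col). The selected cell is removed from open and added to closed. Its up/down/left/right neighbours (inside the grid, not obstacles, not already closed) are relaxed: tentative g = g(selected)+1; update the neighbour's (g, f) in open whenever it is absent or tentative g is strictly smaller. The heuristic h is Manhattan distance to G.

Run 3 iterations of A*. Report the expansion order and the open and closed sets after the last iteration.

step 1: expand (1,0) (f=8, h=5) → closed; open now [(0,0) g=4 f=10, (0,3) g=1 f=10, (1,3) g=2 f=10, (2,0) g=4 f=8, (2,1) g=3 f=8, (2,2) g=2 f=8]
step 2: expand (2,0) (f=8, h=4) → closed; open now [(0,0) g=4 f=10, (0,3) g=1 f=10, (1,3) g=2 f=10, (2,1) g=3 f=8, (2,2) g=2 f=8, (3,0) g=5 f=8]
step 3: expand (3,0) (f=8, h=3) → closed; open now [(0,0) g=4 f=10, (0,3) g=1 f=10, (1,3) g=2 f=10, (2,1) g=3 f=8, (2,2) g=2 f=8, (3,1) g=6 f=10, (4,0) g=6 f=8]

order=[(1,0) → (2,0) → (3,0)]; open=[(0,0) g=4 f=10, (0,3) g=1 f=10, (1,3) g=2 f=10, (2,1) g=3 f=8, (2,2) g=2 f=8, (3,1) g=6 f=10, (4,0) g=6 f=8]; closed=[(0,2), (1,0), (1,1), (1,2), (2,0), (3,0)]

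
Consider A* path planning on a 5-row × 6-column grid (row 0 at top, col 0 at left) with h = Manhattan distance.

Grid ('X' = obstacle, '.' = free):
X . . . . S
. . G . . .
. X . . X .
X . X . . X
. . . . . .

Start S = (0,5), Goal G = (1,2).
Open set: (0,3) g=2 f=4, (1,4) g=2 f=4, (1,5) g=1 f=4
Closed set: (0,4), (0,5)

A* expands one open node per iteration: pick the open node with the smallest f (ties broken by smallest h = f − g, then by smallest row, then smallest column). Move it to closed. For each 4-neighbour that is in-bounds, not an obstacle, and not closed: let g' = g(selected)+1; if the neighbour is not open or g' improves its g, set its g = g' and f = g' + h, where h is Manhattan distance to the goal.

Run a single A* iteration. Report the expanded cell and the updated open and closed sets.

step 1: expand (0,3) (f=4, h=2) → closed; open now [(0,2) g=3 f=4, (1,3) g=3 f=4, (1,4) g=2 f=4, (1,5) g=1 f=4]

expanded=(0,3); open=[(0,2) g=3 f=4, (1,3) g=3 f=4, (1,4) g=2 f=4, (1,5) g=1 f=4]; closed=[(0,3), (0,4), (0,5)]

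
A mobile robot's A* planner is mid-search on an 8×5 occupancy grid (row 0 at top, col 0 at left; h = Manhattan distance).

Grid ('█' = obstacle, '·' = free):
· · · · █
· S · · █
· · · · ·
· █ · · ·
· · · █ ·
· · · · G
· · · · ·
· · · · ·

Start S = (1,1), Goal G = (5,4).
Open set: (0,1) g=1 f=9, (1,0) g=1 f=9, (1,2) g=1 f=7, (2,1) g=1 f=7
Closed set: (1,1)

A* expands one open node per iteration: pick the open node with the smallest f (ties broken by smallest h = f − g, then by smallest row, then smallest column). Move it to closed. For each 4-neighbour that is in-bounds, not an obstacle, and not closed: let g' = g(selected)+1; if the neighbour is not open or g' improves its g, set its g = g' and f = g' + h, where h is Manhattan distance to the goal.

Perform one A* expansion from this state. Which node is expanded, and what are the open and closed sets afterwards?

step 1: expand (1,2) (f=7, h=6) → closed; open now [(0,1) g=1 f=9, (0,2) g=2 f=9, (1,0) g=1 f=9, (1,3) g=2 f=7, (2,1) g=1 f=7, (2,2) g=2 f=7]

expanded=(1,2); open=[(0,1) g=1 f=9, (0,2) g=2 f=9, (1,0) g=1 f=9, (1,3) g=2 f=7, (2,1) g=1 f=7, (2,2) g=2 f=7]; closed=[(1,1), (1,2)]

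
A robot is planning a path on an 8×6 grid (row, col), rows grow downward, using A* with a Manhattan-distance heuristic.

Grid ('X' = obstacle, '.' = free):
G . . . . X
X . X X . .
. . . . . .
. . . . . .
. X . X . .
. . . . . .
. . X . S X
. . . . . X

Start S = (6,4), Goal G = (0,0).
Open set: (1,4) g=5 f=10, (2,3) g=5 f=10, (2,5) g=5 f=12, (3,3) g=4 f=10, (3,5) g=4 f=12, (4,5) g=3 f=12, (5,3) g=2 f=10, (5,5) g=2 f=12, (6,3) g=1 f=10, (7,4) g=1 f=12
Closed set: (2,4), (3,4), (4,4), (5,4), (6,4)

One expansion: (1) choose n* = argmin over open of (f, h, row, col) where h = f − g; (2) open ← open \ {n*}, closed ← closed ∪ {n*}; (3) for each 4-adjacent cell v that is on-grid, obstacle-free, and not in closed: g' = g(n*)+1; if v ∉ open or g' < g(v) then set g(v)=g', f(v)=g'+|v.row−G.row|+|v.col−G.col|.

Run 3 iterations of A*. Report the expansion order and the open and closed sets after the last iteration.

order=[(1,4) → (0,4) → (0,3)]; open=[(0,2) g=8 f=10, (1,5) g=6 f=12, (2,3) g=5 f=10, (2,5) g=5 f=12, (3,3) g=4 f=10, (3,5) g=4 f=12, (4,5) g=3 f=12, (5,3) g=2 f=10, (5,5) g=2 f=12, (6,3) g=1 f=10, (7,4) g=1 f=12]; closed=[(0,3), (0,4), (1,4), (2,4), (3,4), (4,4), (5,4), (6,4)]

step 1: expand (1,4) (f=10, h=5) → closed; open now [(0,4) g=6 f=10, (1,5) g=6 f=12, (2,3) g=5 f=10, (2,5) g=5 f=12, (3,3) g=4 f=10, (3,5) g=4 f=12, (4,5) g=3 f=12, (5,3) g=2 f=10, (5,5) g=2 f=12, (6,3) g=1 f=10, (7,4) g=1 f=12]
step 2: expand (0,4) (f=10, h=4) → closed; open now [(0,3) g=7 f=10, (1,5) g=6 f=12, (2,3) g=5 f=10, (2,5) g=5 f=12, (3,3) g=4 f=10, (3,5) g=4 f=12, (4,5) g=3 f=12, (5,3) g=2 f=10, (5,5) g=2 f=12, (6,3) g=1 f=10, (7,4) g=1 f=12]
step 3: expand (0,3) (f=10, h=3) → closed; open now [(0,2) g=8 f=10, (1,5) g=6 f=12, (2,3) g=5 f=10, (2,5) g=5 f=12, (3,3) g=4 f=10, (3,5) g=4 f=12, (4,5) g=3 f=12, (5,3) g=2 f=10, (5,5) g=2 f=12, (6,3) g=1 f=10, (7,4) g=1 f=12]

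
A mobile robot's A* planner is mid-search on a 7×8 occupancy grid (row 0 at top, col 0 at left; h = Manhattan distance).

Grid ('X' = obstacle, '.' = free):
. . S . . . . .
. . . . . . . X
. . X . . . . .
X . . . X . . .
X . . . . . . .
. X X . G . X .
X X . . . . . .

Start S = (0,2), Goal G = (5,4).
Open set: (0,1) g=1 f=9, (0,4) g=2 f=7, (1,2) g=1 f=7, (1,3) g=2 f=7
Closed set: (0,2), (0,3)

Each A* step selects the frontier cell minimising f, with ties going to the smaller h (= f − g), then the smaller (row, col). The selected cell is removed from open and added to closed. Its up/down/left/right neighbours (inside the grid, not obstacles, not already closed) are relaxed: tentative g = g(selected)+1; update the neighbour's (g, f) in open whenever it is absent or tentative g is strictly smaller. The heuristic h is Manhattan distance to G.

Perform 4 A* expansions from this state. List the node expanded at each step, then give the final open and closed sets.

order=[(0,4) → (1,4) → (2,4) → (1,3)]; open=[(0,1) g=1 f=9, (0,5) g=3 f=9, (1,2) g=1 f=7, (1,5) g=4 f=9, (2,3) g=3 f=7, (2,5) g=5 f=9]; closed=[(0,2), (0,3), (0,4), (1,3), (1,4), (2,4)]

step 1: expand (0,4) (f=7, h=5) → closed; open now [(0,1) g=1 f=9, (0,5) g=3 f=9, (1,2) g=1 f=7, (1,3) g=2 f=7, (1,4) g=3 f=7]
step 2: expand (1,4) (f=7, h=4) → closed; open now [(0,1) g=1 f=9, (0,5) g=3 f=9, (1,2) g=1 f=7, (1,3) g=2 f=7, (1,5) g=4 f=9, (2,4) g=4 f=7]
step 3: expand (2,4) (f=7, h=3) → closed; open now [(0,1) g=1 f=9, (0,5) g=3 f=9, (1,2) g=1 f=7, (1,3) g=2 f=7, (1,5) g=4 f=9, (2,3) g=5 f=9, (2,5) g=5 f=9]
step 4: expand (1,3) (f=7, h=5) → closed; open now [(0,1) g=1 f=9, (0,5) g=3 f=9, (1,2) g=1 f=7, (1,5) g=4 f=9, (2,3) g=3 f=7, (2,5) g=5 f=9]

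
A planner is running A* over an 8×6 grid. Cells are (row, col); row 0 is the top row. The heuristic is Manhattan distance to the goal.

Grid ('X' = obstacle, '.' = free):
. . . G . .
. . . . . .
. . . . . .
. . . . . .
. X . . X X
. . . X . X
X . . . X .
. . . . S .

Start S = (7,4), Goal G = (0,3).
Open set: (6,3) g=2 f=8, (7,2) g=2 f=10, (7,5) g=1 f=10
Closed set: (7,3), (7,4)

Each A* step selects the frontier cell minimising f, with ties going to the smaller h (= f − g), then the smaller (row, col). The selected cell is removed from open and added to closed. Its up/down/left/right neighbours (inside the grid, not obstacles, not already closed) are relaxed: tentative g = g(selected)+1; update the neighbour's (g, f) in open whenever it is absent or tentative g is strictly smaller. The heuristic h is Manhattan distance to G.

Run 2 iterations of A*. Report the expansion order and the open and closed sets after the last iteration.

order=[(6,3) → (6,2)]; open=[(5,2) g=4 f=10, (6,1) g=4 f=12, (7,2) g=2 f=10, (7,5) g=1 f=10]; closed=[(6,2), (6,3), (7,3), (7,4)]

step 1: expand (6,3) (f=8, h=6) → closed; open now [(6,2) g=3 f=10, (7,2) g=2 f=10, (7,5) g=1 f=10]
step 2: expand (6,2) (f=10, h=7) → closed; open now [(5,2) g=4 f=10, (6,1) g=4 f=12, (7,2) g=2 f=10, (7,5) g=1 f=10]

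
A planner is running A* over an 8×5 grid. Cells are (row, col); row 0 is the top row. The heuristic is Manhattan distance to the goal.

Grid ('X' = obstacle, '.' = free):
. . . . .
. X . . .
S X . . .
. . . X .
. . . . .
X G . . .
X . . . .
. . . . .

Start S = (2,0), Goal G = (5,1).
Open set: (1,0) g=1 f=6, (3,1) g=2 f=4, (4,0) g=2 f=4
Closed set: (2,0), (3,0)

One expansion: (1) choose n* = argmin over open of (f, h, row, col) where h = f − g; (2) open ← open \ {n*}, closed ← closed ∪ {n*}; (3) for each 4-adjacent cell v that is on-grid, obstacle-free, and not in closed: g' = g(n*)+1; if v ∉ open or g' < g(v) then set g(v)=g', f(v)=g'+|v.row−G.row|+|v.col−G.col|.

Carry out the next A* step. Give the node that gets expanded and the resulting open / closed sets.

step 1: expand (3,1) (f=4, h=2) → closed; open now [(1,0) g=1 f=6, (3,2) g=3 f=6, (4,0) g=2 f=4, (4,1) g=3 f=4]

expanded=(3,1); open=[(1,0) g=1 f=6, (3,2) g=3 f=6, (4,0) g=2 f=4, (4,1) g=3 f=4]; closed=[(2,0), (3,0), (3,1)]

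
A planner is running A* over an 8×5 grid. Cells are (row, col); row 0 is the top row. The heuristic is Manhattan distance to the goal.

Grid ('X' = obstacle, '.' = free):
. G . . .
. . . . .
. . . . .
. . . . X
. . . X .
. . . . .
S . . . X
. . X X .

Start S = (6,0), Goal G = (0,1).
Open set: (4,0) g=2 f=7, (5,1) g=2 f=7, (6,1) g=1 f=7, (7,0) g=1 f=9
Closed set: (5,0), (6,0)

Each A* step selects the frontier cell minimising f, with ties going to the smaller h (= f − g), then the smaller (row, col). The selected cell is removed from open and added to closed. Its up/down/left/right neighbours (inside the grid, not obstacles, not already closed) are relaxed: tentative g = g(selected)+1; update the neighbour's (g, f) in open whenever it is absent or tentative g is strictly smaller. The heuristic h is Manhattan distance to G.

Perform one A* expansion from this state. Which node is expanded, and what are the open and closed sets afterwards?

step 1: expand (4,0) (f=7, h=5) → closed; open now [(3,0) g=3 f=7, (4,1) g=3 f=7, (5,1) g=2 f=7, (6,1) g=1 f=7, (7,0) g=1 f=9]

expanded=(4,0); open=[(3,0) g=3 f=7, (4,1) g=3 f=7, (5,1) g=2 f=7, (6,1) g=1 f=7, (7,0) g=1 f=9]; closed=[(4,0), (5,0), (6,0)]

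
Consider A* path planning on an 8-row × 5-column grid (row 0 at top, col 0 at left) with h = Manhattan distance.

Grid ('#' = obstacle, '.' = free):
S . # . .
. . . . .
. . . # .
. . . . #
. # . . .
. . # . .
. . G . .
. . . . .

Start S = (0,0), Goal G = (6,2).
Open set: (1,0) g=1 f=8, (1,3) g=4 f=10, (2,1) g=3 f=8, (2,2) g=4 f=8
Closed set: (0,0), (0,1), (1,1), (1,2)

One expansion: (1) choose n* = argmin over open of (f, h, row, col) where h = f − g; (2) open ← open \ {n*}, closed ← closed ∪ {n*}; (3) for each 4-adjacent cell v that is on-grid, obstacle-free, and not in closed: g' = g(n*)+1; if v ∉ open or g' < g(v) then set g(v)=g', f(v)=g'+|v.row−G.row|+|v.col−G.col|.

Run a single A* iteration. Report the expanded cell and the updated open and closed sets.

expanded=(2,2); open=[(1,0) g=1 f=8, (1,3) g=4 f=10, (2,1) g=3 f=8, (3,2) g=5 f=8]; closed=[(0,0), (0,1), (1,1), (1,2), (2,2)]

step 1: expand (2,2) (f=8, h=4) → closed; open now [(1,0) g=1 f=8, (1,3) g=4 f=10, (2,1) g=3 f=8, (3,2) g=5 f=8]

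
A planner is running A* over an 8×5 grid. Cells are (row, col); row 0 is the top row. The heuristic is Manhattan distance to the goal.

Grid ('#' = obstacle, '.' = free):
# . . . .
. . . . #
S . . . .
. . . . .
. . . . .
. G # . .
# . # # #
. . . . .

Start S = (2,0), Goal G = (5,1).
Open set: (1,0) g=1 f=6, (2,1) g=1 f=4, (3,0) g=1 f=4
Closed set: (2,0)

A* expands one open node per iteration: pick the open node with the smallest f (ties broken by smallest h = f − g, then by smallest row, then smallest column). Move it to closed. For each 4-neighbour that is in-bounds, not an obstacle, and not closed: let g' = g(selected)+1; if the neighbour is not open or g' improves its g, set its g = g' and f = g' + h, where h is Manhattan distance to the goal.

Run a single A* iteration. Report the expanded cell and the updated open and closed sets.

expanded=(2,1); open=[(1,0) g=1 f=6, (1,1) g=2 f=6, (2,2) g=2 f=6, (3,0) g=1 f=4, (3,1) g=2 f=4]; closed=[(2,0), (2,1)]

step 1: expand (2,1) (f=4, h=3) → closed; open now [(1,0) g=1 f=6, (1,1) g=2 f=6, (2,2) g=2 f=6, (3,0) g=1 f=4, (3,1) g=2 f=4]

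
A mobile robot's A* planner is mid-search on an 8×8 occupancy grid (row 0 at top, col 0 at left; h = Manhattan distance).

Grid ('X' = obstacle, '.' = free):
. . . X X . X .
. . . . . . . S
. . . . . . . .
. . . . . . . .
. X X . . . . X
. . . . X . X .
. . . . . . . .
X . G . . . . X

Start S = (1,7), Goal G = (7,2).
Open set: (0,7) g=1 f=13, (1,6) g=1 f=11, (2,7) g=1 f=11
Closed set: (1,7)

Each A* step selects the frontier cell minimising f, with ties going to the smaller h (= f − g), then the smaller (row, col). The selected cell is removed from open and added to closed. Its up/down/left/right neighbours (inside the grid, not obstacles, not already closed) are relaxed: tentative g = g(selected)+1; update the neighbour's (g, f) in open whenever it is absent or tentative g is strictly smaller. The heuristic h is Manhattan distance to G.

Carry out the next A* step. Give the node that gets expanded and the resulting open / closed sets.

expanded=(1,6); open=[(0,7) g=1 f=13, (1,5) g=2 f=11, (2,6) g=2 f=11, (2,7) g=1 f=11]; closed=[(1,6), (1,7)]

step 1: expand (1,6) (f=11, h=10) → closed; open now [(0,7) g=1 f=13, (1,5) g=2 f=11, (2,6) g=2 f=11, (2,7) g=1 f=11]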